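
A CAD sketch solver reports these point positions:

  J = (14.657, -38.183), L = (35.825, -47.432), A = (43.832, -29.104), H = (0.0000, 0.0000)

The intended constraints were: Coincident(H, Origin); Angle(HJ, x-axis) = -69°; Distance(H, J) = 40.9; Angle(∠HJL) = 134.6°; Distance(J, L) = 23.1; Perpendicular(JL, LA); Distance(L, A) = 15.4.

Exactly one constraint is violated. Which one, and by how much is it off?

Distance(L, A) = 15.4 — off by 4.60.

H = (0.00, 0.00) ✓; HJ at -69.00° ✓; |HJ| = 40.90 ✓; ∠HJL = 134.6° ✓; |JL| = 23.10 ✓; ∠(JL, LA) = 90.00° ✓; |LA| = 20.00 ✗.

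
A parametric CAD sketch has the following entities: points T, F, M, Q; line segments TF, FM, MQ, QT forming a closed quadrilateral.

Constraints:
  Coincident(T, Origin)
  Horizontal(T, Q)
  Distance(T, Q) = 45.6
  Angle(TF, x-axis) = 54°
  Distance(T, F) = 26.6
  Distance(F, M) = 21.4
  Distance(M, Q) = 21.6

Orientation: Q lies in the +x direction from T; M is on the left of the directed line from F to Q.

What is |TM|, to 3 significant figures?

41.9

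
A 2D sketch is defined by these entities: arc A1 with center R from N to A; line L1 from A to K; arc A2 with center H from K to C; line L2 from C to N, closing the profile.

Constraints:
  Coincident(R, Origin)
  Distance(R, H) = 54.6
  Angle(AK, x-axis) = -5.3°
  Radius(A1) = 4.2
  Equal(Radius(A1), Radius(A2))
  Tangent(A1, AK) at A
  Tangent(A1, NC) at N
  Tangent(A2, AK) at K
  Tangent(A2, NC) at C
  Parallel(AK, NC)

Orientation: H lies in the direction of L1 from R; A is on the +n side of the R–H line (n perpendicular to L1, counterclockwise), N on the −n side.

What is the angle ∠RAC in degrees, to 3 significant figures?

81.3°

The slot axis is L1's direction at -5.3°, so u = (cos -5.3°, sin -5.3°) = (0.996, -0.0924) and n = (−sin -5.3°, cos -5.3°) = (0.0924, 0.996). R is at the origin and H lies 54.6 along u from R, so H = 54.6·u = (54.4, -5.04). Tangency of A1 to both parallel lines with radius 4.2 puts A and N at R ± 4.2·n: A = (0.388, 4.18), N = (-0.388, -4.18). Equal radii place K and C the same way about H: K = H + 4.2·n = (54.8, -0.861), C = H − 4.2·n = (54.0, -9.23). Then cos ∠RAC = AR·AC / (|AR||AC|), giving 81.3°.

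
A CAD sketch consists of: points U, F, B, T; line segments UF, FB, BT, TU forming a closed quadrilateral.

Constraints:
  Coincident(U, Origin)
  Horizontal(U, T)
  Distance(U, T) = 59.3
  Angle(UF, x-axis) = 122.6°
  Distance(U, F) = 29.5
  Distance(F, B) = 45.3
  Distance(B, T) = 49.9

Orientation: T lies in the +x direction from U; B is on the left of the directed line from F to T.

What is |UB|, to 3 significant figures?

47.1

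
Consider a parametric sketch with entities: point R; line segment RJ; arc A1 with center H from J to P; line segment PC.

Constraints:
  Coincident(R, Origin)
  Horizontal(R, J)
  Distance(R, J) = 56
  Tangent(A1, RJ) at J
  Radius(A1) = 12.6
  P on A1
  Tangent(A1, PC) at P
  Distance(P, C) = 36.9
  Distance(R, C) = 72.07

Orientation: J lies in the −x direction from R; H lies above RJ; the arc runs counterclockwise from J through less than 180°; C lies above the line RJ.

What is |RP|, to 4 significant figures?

46.14

Checks: R = (0.00, 0.00) ✓; |HP| = 12.60 ✓; ∠(HP, PC) = 90.00° ✓; |PC| = 36.90 ✓; |RC| = 72.07 ✓.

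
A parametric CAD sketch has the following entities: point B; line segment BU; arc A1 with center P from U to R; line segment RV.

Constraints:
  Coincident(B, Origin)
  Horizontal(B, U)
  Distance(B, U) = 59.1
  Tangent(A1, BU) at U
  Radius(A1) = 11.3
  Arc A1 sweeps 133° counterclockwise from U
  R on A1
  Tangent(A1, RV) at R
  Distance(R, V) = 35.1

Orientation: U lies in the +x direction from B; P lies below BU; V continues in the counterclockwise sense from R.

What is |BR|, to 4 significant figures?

54.27

Since A1 is tangent to BU there, PU ⟂ BU, so P = U + (0, -11.3) = (59.10, -11.30). On A1, U sits at bearing 90° from P; a 133° counterclockwise sweep puts R at bearing 223°, so R = P + 11.3·(cos 223°, sin 223°) = (50.84, -19.01). Then |BR| = |R − B| = 54.27.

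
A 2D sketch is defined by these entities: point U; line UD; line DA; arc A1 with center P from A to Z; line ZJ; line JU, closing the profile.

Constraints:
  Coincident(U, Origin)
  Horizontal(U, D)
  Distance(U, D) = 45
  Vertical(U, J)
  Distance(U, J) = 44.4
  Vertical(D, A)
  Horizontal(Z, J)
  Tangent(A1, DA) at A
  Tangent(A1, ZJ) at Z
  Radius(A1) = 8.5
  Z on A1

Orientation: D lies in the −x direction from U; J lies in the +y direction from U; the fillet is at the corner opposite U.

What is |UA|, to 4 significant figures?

57.57

The virtual corner opposite U is at (-45.00, 44.40). A1 meets DA tangentially, so PA is at right angles to DA and A1 meets ZJ tangentially, so PZ is at right angles to ZJ, with radius 8.5, so the center P sits 8.5 in from both sides at P = (-36.50, 35.90). That places the tangent points at A = (-45.00, 35.90) on DA and Z = (-36.50, 44.40) on ZJ. Then |UA| = |A − U| = 57.57.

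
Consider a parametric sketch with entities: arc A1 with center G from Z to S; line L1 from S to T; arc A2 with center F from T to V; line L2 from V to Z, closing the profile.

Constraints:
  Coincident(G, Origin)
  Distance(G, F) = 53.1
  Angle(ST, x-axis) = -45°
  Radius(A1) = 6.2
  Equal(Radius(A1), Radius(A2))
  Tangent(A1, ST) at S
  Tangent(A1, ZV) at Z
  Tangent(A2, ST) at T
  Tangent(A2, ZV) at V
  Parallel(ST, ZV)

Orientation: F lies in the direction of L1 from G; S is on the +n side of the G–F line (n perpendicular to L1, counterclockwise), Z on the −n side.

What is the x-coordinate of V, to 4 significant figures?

33.16

Tangency of A1 to both parallel lines with radius 6.2 puts S and Z at G ± 6.2·n: S = (4.384, 4.384), Z = (-4.384, -4.384). Equal radii place T and V the same way about F: T = F + 6.2·n = (41.93, -33.16), V = F − 6.2·n = (33.16, -41.93). So V.x = 33.16.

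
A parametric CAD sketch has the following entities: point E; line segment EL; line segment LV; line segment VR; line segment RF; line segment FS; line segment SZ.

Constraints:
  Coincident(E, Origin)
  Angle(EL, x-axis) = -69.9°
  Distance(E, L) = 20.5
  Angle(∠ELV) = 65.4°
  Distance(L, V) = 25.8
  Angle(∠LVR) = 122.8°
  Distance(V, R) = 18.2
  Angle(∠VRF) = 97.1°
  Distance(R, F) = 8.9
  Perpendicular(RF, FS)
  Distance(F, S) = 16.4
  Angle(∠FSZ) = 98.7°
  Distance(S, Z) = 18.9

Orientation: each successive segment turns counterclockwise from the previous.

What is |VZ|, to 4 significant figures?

7.628

RF ⟂ FS, so FS runs at -85.20°; with |FS| = 16.4, S = (14.13, -0.3822). ∠FSZ = 98.7° gives SZ at -3.900° from the x-axis; with |SZ| = 18.9, Z = (32.99, -1.668). Then |VZ| = |Z − V| = 7.628.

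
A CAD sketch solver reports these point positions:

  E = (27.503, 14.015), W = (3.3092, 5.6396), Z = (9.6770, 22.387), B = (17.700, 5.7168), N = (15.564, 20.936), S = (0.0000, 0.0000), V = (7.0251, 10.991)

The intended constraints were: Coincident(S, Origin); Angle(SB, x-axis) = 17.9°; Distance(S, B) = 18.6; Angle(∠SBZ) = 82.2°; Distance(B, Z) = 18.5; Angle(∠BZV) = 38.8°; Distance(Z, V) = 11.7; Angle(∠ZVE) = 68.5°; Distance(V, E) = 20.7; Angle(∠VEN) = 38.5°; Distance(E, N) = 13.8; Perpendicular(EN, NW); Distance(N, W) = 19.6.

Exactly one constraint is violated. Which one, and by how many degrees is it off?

Perpendicular(EN, NW) — off by 8.60°.

S = (0.00, 0.00) ✓; SB at 17.90° ✓; |SB| = 18.60 ✓; ∠SBZ = 82.20° ✓; |BZ| = 18.50 ✓; ∠BZV = 38.80° ✓; |ZV| = 11.70 ✓; ∠ZVE = 68.50° ✓; |VE| = 20.70 ✓; ∠VEN = 38.50° ✓; |EN| = 13.80 ✓; ∠(EN, NW) = 81.40° ✗; |NW| = 19.60 ✓.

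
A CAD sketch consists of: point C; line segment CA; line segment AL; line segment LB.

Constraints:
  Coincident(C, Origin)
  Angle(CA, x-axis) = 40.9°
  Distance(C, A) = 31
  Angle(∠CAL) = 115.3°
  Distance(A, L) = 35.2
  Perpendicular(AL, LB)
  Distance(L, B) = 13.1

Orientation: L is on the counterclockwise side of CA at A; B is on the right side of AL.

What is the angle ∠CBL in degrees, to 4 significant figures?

49.67°

C is at the origin; CA runs at 40.9° with length 31.0, so A = 31.0·(cos 40.9°, sin 40.9°) = (23.43, 20.30). ∠CAL = 115.3°, so AL runs at 40.9° + (180° − 115.3°) = 105.6° from the x-axis; with |AL| = 35.2, L = A + 35.2·(cos 105.6°, sin 105.6°) = (13.97, 54.20). The perpendicularity gives LB at right angles to AL; with |LB| = 13.1 on the right of AL, B = L + 13.1·(0.9632, 0.2689) = (26.58, 57.72). Then cos ∠CBL = BC·BL / (|BC||BL|), giving 49.67°.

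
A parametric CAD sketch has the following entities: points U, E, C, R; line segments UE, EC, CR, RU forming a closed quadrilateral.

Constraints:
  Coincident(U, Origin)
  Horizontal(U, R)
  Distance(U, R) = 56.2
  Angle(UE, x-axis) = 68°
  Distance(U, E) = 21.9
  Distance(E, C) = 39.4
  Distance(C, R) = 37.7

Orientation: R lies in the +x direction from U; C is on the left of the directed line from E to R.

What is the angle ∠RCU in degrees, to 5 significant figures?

69.327°

U is at the origin; UR is horizontal with |UR| = 56.2 and R in +x, so R = (56.2, 0). UE runs at 68.0° with |UE| = 21.9, so E = (8.2039, 20.305). C is determined by |EC| = 39.4 and |CR| = 37.7 together: it lies at the intersection of circle(E, 39.4) and circle(R, 37.7). With |ER| = 52.115, the foot of the radical line on ER is 27.315 from E and the perpendicular offset is √(39.4² − 27.315²) = 28.395. Taking the left-of-ER solution: C = (44.423, 35.813).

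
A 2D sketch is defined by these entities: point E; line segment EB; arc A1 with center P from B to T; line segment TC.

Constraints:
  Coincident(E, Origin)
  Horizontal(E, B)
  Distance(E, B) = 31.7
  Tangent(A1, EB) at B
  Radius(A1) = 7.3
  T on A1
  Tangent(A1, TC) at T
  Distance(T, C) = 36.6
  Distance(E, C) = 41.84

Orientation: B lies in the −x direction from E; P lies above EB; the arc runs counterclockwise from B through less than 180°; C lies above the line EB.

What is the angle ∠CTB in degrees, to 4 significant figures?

144.2°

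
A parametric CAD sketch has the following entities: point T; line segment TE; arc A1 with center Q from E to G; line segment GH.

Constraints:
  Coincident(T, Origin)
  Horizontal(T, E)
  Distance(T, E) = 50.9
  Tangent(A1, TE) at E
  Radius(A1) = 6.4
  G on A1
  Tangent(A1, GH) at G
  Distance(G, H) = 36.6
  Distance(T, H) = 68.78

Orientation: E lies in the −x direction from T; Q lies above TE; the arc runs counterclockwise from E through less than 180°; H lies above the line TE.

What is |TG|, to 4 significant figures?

45.37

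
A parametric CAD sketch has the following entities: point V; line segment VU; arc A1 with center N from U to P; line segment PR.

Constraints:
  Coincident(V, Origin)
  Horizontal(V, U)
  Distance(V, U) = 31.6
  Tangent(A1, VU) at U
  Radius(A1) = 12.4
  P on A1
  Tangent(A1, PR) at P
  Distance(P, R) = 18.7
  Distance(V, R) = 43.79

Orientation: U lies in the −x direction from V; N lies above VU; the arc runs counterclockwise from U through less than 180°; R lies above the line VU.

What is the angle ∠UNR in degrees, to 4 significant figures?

168.5°

V is at the origin; VU is horizontal with |VU| = 31.6 and U on the −x side, so U = (-31.60, 0.000). A1 meets VU tangentially, so NU is at right angles to VU, so N = U + (0, 12.4) = (-31.60, 12.40). Since NP ⟂ PR (tangency), |NR| = √(12.4² + 18.7²) = 22.44 regardless of where P sits on A1. So R lies on both circle(V, 43.79) and circle(N, 22.44); the above-VU intersection is R = (-27.12, 34.38). P is the foot of the tangent from R: P = (-20.10, 17.05).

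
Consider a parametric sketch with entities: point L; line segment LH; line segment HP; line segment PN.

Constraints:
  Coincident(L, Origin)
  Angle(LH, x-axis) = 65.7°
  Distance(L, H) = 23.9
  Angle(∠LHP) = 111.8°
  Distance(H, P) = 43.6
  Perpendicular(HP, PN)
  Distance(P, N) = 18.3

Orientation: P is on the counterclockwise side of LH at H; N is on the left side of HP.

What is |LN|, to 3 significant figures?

52.6

∠LHP = 111.8°, so HP runs at 65.7° + (180° − 111.8°) = 134° from the x-axis; with |HP| = 43.6, P = H + 43.6·(cos 134°, sin 134°) = (-20.4, 53.2). HP is perpendicular to PN; with |PN| = 18.3 on the left of HP, N = P + 18.3·(-0.721, -0.693) = (-33.6, 40.5). Then |LN| = |N − L| = 52.6.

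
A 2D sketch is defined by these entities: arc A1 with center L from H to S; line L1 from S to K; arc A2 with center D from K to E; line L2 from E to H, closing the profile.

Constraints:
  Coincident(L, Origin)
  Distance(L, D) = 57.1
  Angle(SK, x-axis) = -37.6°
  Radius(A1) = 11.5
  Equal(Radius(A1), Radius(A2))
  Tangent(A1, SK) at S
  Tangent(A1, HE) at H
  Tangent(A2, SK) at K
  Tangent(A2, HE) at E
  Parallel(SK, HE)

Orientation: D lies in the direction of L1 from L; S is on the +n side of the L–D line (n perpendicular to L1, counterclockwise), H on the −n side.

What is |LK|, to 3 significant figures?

58.2

Tangency of A1 to both parallel lines with radius 11.5 puts S and H at L ± 11.5·n: S = (7.02, 9.11), H = (-7.02, -9.11). Equal radii place K and E the same way about D: K = D + 11.5·n = (52.3, -25.7), E = D − 11.5·n = (38.2, -44.0). Then |LK| = |K − L| = 58.2.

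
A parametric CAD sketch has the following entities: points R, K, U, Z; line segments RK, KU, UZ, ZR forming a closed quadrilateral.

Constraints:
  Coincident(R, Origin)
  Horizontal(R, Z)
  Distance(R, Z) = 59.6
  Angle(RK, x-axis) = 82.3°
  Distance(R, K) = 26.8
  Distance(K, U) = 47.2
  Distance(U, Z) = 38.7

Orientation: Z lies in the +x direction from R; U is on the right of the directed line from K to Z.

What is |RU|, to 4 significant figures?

29.01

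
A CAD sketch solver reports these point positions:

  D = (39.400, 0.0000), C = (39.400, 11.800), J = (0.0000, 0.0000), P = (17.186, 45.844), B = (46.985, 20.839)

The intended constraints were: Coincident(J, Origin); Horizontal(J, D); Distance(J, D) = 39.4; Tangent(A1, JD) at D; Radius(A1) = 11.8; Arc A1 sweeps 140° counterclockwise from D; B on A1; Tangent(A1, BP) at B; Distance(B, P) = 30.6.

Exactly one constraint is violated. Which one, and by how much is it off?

Distance(B, P) = 30.6 — off by 8.30.

J = (0.00, 0.00) ✓; J.y = 0.00, D.y = 0.00 ✓; |JD| = 39.40 ✓; ∠(CD, DJ) = 90.00° ✓; |CD| = 11.80 ✓; bearing(C→B) − bearing(C→D) = 140.0° ✓; |CB| = 11.80 ✓; ∠(CB, BP) = 90.00° ✓; |BP| = 38.90 ✗.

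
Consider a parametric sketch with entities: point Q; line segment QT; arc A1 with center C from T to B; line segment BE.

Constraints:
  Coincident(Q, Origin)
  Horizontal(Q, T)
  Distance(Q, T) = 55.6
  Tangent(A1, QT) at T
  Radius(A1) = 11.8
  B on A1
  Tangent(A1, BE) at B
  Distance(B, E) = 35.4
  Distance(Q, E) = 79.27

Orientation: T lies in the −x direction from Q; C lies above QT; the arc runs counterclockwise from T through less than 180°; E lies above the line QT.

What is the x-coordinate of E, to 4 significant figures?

-62.76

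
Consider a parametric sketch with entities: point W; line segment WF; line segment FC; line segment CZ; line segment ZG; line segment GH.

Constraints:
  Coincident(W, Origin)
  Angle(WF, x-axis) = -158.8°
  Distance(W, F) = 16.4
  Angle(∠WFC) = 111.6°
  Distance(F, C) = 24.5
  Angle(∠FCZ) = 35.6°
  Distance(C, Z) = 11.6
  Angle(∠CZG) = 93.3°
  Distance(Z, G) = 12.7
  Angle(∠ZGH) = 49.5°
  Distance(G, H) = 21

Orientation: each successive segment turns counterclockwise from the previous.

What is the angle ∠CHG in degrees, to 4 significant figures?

36.97°

W is at the origin; WF runs at -158.8° with length 16.4, so F = (-15.29, -5.931). ∠WFC = 111.6° gives FC at -90.40° from the x-axis; with |FC| = 24.5, C = (-15.46, -30.43). ∠FCZ = 35.6° gives CZ at 54.00° from the x-axis; with |CZ| = 11.6, Z = (-8.643, -21.05). ∠CZG = 93.3° gives ZG at 140.7° from the x-axis; with |ZG| = 12.7, G = (-18.47, -13.00). ∠ZGH = 49.5° gives GH at -88.80° from the x-axis; with |GH| = 21.0, H = (-18.03, -34.00). Then cos ∠CHG = HC·HG / (|HC||HG|), giving 36.97°.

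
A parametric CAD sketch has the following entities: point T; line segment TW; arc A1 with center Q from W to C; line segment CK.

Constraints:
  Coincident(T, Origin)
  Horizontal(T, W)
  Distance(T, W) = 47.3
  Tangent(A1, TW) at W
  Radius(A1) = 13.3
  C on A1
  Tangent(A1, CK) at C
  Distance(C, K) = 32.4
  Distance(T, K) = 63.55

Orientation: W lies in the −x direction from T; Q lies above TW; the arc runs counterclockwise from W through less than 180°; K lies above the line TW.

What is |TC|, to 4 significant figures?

38.05

Checks: T = (0.00, 0.00) ✓; |QC| = 13.30 ✓; ∠(QC, CK) = 90.00° ✓; |CK| = 32.40 ✓; |TK| = 63.55 ✓.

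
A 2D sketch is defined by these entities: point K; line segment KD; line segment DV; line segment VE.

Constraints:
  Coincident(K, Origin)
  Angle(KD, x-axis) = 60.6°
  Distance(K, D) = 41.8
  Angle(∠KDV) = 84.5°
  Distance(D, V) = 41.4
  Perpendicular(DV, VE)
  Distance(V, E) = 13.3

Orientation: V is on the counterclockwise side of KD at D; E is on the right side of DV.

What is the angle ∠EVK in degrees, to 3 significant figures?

138°

K is at the origin; KD runs at 60.6° with length 41.8, so D = 41.8·(cos 60.6°, sin 60.6°) = (20.5, 36.4). ∠KDV = 84.5°, so DV runs at 60.6° + (180° − 84.5°) = 156° from the x-axis; with |DV| = 41.4, V = D + 41.4·(cos 156°, sin 156°) = (-17.3, 53.2). The perpendicularity gives VE at right angles to DV; with |VE| = 13.3 on the right of DV, E = V + 13.3·(0.405, 0.914) = (-11.9, 65.3). Then cos ∠EVK = VE·VK / (|VE||VK|), giving 138°.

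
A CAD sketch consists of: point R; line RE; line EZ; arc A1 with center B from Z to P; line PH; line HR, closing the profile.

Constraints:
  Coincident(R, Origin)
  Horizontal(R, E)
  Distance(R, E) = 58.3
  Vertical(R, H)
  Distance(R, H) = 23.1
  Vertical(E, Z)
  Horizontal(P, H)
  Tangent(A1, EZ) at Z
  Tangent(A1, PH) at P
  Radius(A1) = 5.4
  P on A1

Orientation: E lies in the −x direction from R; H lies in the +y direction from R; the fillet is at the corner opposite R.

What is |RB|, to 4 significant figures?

55.78

R is at the origin; R and E share the same y with |RE| = 58.3 and E on the −x side, so E = (-58.30, 0.000). RH is vertical with |RH| = 23.1 and H on the +y side, so H = (0.000, 23.10). The virtual corner opposite R is at (-58.30, 23.10). Tangency of A1 to EZ means the radius BZ is perpendicular to EZ and since A1 is tangent to PH there, BP ⟂ PH, with radius 5.4, so the center B sits 5.4 in from both sides at B = (-52.90, 17.70). Then |RB| = |B − R| = 55.78.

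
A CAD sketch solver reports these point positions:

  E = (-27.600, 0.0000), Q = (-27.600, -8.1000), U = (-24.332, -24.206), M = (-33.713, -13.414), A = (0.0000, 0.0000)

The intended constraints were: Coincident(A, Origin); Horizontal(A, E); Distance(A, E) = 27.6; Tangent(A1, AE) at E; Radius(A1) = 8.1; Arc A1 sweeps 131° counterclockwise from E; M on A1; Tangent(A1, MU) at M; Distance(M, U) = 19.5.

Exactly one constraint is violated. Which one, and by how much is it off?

Distance(M, U) = 19.5 — off by 5.20.

A = (0.00, 0.00) ✓; A.y = 0.00, E.y = 0.00 ✓; |AE| = 27.60 ✓; ∠(QE, EA) = 90.00° ✓; |QE| = 8.100 ✓; bearing(Q→M) − bearing(Q→E) = 131.0° ✓; |QM| = 8.100 ✓; ∠(QM, MU) = 90.00° ✓; |MU| = 14.30 ✗.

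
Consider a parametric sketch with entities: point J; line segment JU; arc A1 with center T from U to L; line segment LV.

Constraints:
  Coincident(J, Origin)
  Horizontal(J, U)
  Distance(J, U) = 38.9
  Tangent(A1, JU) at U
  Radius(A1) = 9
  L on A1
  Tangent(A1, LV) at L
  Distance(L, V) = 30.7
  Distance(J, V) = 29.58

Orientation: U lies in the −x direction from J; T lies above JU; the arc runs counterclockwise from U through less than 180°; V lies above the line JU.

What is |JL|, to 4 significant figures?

32.14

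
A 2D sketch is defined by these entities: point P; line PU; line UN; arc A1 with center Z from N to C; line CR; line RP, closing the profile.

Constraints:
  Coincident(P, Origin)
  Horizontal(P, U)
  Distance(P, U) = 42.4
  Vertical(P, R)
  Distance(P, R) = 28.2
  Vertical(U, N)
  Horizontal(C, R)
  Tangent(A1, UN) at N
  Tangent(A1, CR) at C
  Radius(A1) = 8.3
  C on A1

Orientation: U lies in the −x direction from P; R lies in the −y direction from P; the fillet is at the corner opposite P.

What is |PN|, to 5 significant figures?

46.838

P is at the origin; PU is horizontal with |PU| = 42.4 and U on the −x side, so U = (-42.400, 0.0000). P and R share the same x with |PR| = 28.2 and R on the −y side, so R = (0.0000, -28.200). The virtual corner opposite P is at (-42.400, -28.200). A1 meets UN tangentially, so ZN is at right angles to UN and the tangent condition forces ZC to be normal to CR, with radius 8.3, so the center Z sits 8.3 in from both sides at Z = (-34.100, -19.900). That places the tangent points at N = (-42.400, -19.900) on UN and C = (-34.100, -28.200) on CR. Then |PN| = |N − P| = 46.838.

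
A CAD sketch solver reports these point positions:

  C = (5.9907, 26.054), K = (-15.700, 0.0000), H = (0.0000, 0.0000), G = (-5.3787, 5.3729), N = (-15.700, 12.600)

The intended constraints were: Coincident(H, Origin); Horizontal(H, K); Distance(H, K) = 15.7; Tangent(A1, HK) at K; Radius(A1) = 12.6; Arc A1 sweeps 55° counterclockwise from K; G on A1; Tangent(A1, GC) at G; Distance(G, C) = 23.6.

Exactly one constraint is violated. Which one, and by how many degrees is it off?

Tangent(A1, GC) at G — off by 6.20°.

H = (0.00, 0.00) ✓; H.y = 0.00, K.y = 0.00 ✓; |HK| = 15.70 ✓; ∠(NK, KH) = 90.00° ✓; |NK| = 12.60 ✓; bearing(N→G) − bearing(N→K) = 55.00° ✓; |NG| = 12.60 ✓; ∠(NG, GC) = 83.80° ✗; |GC| = 23.60 ✓.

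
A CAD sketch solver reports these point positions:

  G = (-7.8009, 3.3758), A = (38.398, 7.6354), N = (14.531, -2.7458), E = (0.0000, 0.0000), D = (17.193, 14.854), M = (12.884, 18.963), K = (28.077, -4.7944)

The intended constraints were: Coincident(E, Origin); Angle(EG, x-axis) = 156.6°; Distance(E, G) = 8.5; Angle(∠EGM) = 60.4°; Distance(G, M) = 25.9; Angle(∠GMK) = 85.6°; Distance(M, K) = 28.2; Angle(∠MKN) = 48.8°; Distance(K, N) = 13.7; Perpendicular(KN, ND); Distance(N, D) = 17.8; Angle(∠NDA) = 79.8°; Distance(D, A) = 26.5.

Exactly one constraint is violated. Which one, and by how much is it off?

Distance(D, A) = 26.5 — off by 4.10.

E = (0.00, 0.00) ✓; EG at 156.6° ✓; |EG| = 8.500 ✓; ∠EGM = 60.40° ✓; |GM| = 25.90 ✓; ∠GMK = 85.60° ✓; |MK| = 28.20 ✓; ∠MKN = 48.80° ✓; |KN| = 13.70 ✓; ∠(KN, ND) = 90.00° ✓; |ND| = 17.80 ✓; ∠NDA = 79.80° ✓; |DA| = 22.40 ✗.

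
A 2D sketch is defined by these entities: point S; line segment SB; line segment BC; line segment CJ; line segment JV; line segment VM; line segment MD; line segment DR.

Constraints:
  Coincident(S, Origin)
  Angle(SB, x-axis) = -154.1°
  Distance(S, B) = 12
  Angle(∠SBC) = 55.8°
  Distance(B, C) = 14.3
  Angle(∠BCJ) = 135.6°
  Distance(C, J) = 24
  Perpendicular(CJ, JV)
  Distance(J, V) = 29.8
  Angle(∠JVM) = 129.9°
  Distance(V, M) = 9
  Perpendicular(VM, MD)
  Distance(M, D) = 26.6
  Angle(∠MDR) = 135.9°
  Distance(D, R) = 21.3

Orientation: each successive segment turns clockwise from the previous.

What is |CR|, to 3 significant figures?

6.28

S is at the origin; SB runs at -154.1° with length 12.0, so B = (-10.8, -5.24). ∠SBC = 55.8° gives BC at 81.7° from the x-axis; with |BC| = 14.3, C = (-8.73, 8.91). ∠BCJ = 135.6° gives CJ at 37.3° from the x-axis; with |CJ| = 24.0, J = (10.4, 23.5). CJ ⟂ JV, so JV runs at -52.7°; with |JV| = 29.8, V = (28.4, -0.253). ∠JVM = 129.9° gives VM at -103° from the x-axis; with |VM| = 9.0, M = (26.4, -9.03). The perpendicularity gives MD at right angles to VM, so MD runs at 167°; with |MD| = 26.6, D = (0.487, -3.14). ∠MDR = 135.9° gives DR at 123° from the x-axis; with |DR| = 21.3, R = (-11.1, 14.7). Then |CR| = |R − C| = 6.28.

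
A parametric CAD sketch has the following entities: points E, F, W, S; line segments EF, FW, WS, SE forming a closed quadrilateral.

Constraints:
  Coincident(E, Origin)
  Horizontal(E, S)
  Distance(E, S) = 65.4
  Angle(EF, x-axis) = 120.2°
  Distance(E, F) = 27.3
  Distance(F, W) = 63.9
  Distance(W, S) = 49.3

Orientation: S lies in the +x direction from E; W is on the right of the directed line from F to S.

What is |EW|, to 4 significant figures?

36.91

E is at the origin; E and S share the same y with |ES| = 65.4 and S in +x, so S = (65.4, 0). EF runs at 120.2° with |EF| = 27.3, so F = (-13.73, 23.59). W is determined by |FW| = 63.9 and |WS| = 49.3 together: it lies at the intersection of circle(F, 63.9) and circle(S, 49.3). With |FS| = 82.58, the foot of the radical line on FS is 51.29 from F and the perpendicular offset is √(63.9² − 51.29²) = 38.11. Taking the right-of-FS solution: W = (24.54, -27.58).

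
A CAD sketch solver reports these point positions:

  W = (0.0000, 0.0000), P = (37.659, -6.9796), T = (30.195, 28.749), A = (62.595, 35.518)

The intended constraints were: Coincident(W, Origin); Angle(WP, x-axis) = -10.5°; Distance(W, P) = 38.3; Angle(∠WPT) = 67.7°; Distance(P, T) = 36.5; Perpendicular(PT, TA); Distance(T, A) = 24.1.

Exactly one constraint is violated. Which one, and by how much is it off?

Distance(T, A) = 24.1 — off by 9.00.

W = (0.00, 0.00) ✓; WP at -10.50° ✓; |WP| = 38.30 ✓; ∠WPT = 67.70° ✓; |PT| = 36.50 ✓; ∠(PT, TA) = 90.00° ✓; |TA| = 33.10 ✗.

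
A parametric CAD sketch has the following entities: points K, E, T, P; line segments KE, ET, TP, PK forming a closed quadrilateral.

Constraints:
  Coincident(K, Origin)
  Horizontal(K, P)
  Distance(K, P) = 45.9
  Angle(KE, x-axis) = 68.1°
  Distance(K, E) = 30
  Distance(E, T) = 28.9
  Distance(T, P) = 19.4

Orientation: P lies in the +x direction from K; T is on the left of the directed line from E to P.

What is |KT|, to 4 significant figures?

42.27

Checks: |ET| = 28.90 ✓; |TP| = 19.40 ✓.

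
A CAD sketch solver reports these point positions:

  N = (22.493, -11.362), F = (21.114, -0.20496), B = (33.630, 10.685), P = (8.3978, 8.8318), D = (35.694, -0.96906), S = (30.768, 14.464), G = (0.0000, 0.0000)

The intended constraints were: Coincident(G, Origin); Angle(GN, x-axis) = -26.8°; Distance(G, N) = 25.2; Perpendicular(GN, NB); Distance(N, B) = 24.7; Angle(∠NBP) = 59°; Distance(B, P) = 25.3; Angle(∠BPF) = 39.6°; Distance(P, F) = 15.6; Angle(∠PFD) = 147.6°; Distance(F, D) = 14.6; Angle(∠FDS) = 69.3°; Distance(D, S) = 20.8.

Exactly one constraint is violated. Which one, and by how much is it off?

Distance(D, S) = 20.8 — off by 4.60.

G = (0.00, 0.00) ✓; GN at -26.80° ✓; |GN| = 25.20 ✓; ∠(GN, NB) = 90.00° ✓; |NB| = 24.70 ✓; ∠NBP = 59.00° ✓; |BP| = 25.30 ✓; ∠BPF = 39.60° ✓; |PF| = 15.60 ✓; ∠PFD = 147.6° ✓; |FD| = 14.60 ✓; ∠FDS = 69.30° ✓; |DS| = 16.20 ✗.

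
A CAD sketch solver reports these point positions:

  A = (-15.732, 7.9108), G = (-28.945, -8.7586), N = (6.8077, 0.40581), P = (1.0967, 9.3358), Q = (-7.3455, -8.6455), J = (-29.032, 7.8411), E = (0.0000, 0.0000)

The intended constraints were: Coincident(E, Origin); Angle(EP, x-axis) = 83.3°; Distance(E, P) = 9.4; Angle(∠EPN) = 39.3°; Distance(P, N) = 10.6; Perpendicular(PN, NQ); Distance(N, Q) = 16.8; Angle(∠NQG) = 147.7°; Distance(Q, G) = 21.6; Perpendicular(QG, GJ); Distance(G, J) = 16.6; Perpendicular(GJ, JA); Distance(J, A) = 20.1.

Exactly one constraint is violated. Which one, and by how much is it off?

Distance(J, A) = 20.1 — off by 6.80.

E = (0.00, 0.00) ✓; EP at 83.30° ✓; |EP| = 9.400 ✓; ∠EPN = 39.30° ✓; |PN| = 10.60 ✓; ∠(PN, NQ) = 90.00° ✓; |NQ| = 16.80 ✓; ∠NQG = 147.7° ✓; |QG| = 21.60 ✓; ∠(QG, GJ) = 90.00° ✓; |GJ| = 16.60 ✓; ∠(GJ, JA) = 90.00° ✓; |JA| = 13.30 ✗.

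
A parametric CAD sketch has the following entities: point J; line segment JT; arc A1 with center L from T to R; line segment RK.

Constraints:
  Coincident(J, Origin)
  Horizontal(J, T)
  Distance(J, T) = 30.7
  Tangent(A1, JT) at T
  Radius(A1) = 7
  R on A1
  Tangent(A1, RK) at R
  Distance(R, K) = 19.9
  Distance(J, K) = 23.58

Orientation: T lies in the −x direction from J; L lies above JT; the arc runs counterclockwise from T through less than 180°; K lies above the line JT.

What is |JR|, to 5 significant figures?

25.142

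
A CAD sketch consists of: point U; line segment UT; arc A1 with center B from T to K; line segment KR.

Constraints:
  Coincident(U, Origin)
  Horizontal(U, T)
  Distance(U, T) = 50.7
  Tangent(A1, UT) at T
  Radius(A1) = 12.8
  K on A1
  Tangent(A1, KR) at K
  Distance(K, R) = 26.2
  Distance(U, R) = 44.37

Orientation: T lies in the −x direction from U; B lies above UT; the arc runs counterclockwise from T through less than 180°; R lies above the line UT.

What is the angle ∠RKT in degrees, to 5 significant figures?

145.06°

Checks: |BT| = 12.80 ✓; |BK| = 12.80 ✓; ∠(BK, KR) = 90.00° ✓; |KR| = 26.20 ✓; |UR| = 44.37 ✓.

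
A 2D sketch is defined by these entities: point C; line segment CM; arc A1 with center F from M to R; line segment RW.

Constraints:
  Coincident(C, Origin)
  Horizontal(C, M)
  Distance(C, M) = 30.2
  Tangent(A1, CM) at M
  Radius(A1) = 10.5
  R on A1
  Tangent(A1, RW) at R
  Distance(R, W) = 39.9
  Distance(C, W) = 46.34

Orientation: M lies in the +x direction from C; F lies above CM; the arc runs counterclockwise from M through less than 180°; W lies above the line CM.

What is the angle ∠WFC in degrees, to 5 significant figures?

77.364°

Checks: |FM| = 10.50 ✓; |FR| = 10.50 ✓; ∠(FR, RW) = 90.00° ✓; |RW| = 39.90 ✓; |CW| = 46.34 ✓.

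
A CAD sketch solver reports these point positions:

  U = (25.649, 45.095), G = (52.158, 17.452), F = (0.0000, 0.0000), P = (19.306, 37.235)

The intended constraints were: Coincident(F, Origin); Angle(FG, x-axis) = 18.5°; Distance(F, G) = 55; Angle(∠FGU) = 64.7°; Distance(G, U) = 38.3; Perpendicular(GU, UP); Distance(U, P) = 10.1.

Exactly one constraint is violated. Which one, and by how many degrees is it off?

Perpendicular(GU, UP) — off by 7.30°.

F = (0.00, 0.00) ✓; FG at 18.50° ✓; |FG| = 55.00 ✓; ∠FGU = 64.70° ✓; |GU| = 38.30 ✓; ∠(GU, UP) = 97.30° ✗; |UP| = 10.10 ✓.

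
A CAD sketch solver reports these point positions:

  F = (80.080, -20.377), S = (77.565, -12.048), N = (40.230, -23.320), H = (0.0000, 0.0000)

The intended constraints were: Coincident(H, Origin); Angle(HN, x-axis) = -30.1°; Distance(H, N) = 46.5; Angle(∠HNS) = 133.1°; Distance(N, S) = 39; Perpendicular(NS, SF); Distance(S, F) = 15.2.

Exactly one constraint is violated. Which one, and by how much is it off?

Distance(S, F) = 15.2 — off by 6.50.

H = (0.00, 0.00) ✓; HN at -30.10° ✓; |HN| = 46.50 ✓; ∠HNS = 133.1° ✓; |NS| = 39.00 ✓; ∠(NS, SF) = 90.00° ✓; |SF| = 8.700 ✗.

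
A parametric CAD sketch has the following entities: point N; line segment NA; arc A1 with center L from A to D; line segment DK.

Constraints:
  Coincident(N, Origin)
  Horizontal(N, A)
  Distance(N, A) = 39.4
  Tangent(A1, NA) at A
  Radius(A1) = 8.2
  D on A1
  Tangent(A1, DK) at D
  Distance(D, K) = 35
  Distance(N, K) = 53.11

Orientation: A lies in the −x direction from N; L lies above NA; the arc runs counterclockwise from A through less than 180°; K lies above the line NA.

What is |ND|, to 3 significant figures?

32.2

Checks: |NA| = 39.40 ✓; |LD| = 8.200 ✓; ∠(LD, DK) = 90.00° ✓; |DK| = 35.00 ✓; |NK| = 53.11 ✓.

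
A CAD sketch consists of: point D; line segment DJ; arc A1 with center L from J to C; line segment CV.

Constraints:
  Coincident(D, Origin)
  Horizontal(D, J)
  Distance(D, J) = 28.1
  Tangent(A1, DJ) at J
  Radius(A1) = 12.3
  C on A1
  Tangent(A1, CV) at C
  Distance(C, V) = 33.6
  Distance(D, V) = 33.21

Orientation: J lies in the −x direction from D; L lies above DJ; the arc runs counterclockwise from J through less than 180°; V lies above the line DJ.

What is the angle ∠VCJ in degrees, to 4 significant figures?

152.1°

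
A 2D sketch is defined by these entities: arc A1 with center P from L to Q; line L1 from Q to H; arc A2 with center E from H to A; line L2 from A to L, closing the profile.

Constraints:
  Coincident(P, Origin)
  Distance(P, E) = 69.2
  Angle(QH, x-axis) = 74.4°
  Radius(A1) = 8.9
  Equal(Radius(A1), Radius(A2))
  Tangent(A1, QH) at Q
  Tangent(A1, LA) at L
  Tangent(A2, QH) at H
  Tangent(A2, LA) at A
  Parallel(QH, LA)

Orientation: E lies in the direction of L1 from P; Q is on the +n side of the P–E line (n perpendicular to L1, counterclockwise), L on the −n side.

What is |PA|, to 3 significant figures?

69.8

The slot axis is L1's direction at 74.4°, so u = (cos 74.4°, sin 74.4°) = (0.269, 0.963) and n = (−sin 74.4°, cos 74.4°) = (-0.963, 0.269). P is at the origin and E lies 69.2 along u from P, so E = 69.2·u = (18.6, 66.7). Tangency of A1 to both parallel lines with radius 8.9 puts Q and L at P ± 8.9·n: Q = (-8.57, 2.39), L = (8.57, -2.39). Equal radii place H and A the same way about E: H = E + 8.9·n = (10.0, 69.0), A = E − 8.9·n = (27.2, 64.3). Then |PA| = |A − P| = 69.8.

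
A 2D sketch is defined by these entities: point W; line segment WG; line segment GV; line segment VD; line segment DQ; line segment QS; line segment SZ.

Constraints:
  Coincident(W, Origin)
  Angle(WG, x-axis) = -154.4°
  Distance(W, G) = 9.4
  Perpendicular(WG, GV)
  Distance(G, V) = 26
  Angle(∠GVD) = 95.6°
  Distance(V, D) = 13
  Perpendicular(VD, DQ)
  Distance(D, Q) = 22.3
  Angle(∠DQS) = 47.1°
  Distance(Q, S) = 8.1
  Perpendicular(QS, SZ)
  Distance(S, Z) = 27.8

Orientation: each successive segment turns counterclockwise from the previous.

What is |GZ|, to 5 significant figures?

41.005

W is at the origin; WG runs at -154.4° with length 9.4, so G = (-8.4772, -4.0616). The perpendicularity gives GV at right angles to WG, so GV runs at -64.400°; with |GV| = 26.0, V = (2.7570, -27.509). ∠GVD = 95.6° gives VD at 20.000° from the x-axis; with |VD| = 13.0, D = (14.973, -23.063). The perpendicularity gives DQ at right angles to VD, so DQ runs at 110.00°; with |DQ| = 22.3, Q = (7.3460, -2.1078). ∠DQS = 47.1° gives QS at -117.10° from the x-axis; with |QS| = 8.1, S = (3.6560, -9.3186). QS is perpendicular to SZ, so SZ runs at -27.100°; with |SZ| = 27.8, Z = (28.404, -21.983). Then |GZ| = |Z − G| = 41.005.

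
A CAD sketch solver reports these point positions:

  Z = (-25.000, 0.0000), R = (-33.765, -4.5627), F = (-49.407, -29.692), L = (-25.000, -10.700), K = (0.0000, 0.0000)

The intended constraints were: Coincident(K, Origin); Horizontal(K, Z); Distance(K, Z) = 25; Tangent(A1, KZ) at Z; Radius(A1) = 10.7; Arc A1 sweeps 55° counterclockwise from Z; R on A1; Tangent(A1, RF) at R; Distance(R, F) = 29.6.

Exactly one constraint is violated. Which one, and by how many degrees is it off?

Tangent(A1, RF) at R — off by 3.10°.

K = (0.00, 0.00) ✓; K.y = 0.00, Z.y = 0.00 ✓; |KZ| = 25.00 ✓; ∠(LZ, ZK) = 90.00° ✓; |LZ| = 10.70 ✓; bearing(L→R) − bearing(L→Z) = 55.00° ✓; |LR| = 10.70 ✓; ∠(LR, RF) = 86.90° ✗; |RF| = 29.60 ✓.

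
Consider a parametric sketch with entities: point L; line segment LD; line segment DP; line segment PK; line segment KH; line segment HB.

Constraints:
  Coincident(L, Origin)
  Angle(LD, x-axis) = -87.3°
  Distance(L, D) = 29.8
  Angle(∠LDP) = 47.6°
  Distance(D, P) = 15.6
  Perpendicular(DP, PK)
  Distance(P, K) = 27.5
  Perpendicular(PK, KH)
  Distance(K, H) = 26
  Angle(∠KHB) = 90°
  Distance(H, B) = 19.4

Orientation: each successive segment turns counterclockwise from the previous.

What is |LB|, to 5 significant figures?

33.515

L is at the origin; LD runs at -87.3° with length 29.8, so D = (1.4038, -29.767). ∠LDP = 47.6° gives DP at 45.100° from the x-axis; with |DP| = 15.6, P = (12.415, -18.717). DP is perpendicular to PK, so PK runs at 135.10°; with |PK| = 27.5, K = (-7.0640, 0.69465). The perpendicularity gives KH at right angles to PK, so KH runs at -134.90°; with |KH| = 26.0, H = (-25.417, -17.722). ∠KHB = 90.0° gives HB at -44.900° from the x-axis; with |HB| = 19.4, B = (-11.675, -31.416). Then |LB| = |B − L| = 33.515.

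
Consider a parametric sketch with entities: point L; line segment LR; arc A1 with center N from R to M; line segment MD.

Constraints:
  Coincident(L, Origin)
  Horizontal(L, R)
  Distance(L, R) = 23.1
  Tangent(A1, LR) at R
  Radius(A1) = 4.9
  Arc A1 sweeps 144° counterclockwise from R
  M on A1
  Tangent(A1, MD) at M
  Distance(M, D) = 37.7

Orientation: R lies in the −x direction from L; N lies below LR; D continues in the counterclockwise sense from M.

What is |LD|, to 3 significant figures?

31.4

On A1, R sits at bearing 90° from N; a 144° counterclockwise sweep puts M at bearing 234°, so M = N + 4.9·(cos 234°, sin 234°) = (-26.0, -8.86). The tangent condition forces NM to be normal to MD, so MD runs along (−sin 234°, cos 234°); with |MD| = 37.7, D = (4.52, -31.0). Then |LD| = |D − L| = 31.4.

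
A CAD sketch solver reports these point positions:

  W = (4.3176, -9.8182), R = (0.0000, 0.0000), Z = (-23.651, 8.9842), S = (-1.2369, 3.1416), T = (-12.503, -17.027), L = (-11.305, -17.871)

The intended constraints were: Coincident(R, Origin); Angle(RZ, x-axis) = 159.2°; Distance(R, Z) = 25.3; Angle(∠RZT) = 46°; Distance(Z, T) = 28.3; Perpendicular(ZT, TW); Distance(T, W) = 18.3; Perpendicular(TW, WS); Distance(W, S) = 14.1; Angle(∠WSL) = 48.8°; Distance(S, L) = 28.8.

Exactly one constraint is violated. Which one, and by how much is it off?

Distance(S, L) = 28.8 — off by 5.50.

R = (0.00, 0.00) ✓; RZ at 159.2° ✓; |RZ| = 25.30 ✓; ∠RZT = 46.00° ✓; |ZT| = 28.30 ✓; ∠(ZT, TW) = 90.00° ✓; |TW| = 18.30 ✓; ∠(TW, WS) = 90.00° ✓; |WS| = 14.10 ✓; ∠WSL = 48.80° ✓; |SL| = 23.30 ✗.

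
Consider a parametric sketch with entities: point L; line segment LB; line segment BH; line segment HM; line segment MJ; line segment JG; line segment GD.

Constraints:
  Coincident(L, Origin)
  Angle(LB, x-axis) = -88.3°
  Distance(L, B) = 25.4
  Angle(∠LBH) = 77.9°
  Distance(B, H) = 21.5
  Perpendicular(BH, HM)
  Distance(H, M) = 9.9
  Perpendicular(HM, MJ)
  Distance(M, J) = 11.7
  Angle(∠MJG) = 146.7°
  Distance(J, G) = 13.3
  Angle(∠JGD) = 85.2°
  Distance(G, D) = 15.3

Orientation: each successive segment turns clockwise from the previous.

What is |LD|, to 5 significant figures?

34.392

∠MJG = 146.7° gives JG at -43.700° from the x-axis; with |JG| = 13.3, G = (2.5171, -23.071). ∠JGD = 85.2° gives GD at -138.50° from the x-axis; with |GD| = 15.3, D = (-8.9419, -33.209). Then |LD| = |D − L| = 34.392.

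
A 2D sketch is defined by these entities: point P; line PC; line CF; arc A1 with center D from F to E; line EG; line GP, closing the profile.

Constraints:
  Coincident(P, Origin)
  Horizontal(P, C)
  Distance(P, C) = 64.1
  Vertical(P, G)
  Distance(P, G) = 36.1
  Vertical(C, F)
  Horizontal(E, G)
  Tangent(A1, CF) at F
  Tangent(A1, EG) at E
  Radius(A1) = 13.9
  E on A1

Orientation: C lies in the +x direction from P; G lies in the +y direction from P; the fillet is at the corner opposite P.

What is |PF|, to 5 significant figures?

67.835

The virtual corner opposite P is at (64.100, 36.100). Tangency of A1 to CF means the radius DF is perpendicular to CF and tangency of A1 to EG means the radius DE is perpendicular to EG, with radius 13.9, so the center D sits 13.9 in from both sides at D = (50.200, 22.200). That places the tangent points at F = (64.100, 22.200) on CF and E = (50.200, 36.100) on EG. Then |PF| = |F − P| = 67.835.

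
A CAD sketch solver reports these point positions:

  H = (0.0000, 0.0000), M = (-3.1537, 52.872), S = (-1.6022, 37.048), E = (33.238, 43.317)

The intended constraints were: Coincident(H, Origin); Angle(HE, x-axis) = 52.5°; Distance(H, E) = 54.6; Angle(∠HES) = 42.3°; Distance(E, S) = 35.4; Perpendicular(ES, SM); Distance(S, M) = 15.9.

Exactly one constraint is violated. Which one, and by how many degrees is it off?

Perpendicular(ES, SM) — off by 4.60°.

H = (0.00, 0.00) ✓; HE at 52.50° ✓; |HE| = 54.60 ✓; ∠HES = 42.30° ✓; |ES| = 35.40 ✓; ∠(ES, SM) = 94.60° ✗; |SM| = 15.90 ✓.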